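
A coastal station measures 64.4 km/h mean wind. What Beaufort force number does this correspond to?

Beaufort force 8

64.4 km/h = 17.9 m/s, which is Beaufort 8 (gale, 17.2–20.7 m/s).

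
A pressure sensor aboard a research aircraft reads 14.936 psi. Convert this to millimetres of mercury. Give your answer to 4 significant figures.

772.4 mmHg

1 psi = 51.7149 mmHg, so 14.936 × 51.7149 = 772.4 mmHg.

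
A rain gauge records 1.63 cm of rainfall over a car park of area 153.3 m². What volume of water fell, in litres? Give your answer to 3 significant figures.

2500 litres

Depth: 1.63 cm × 10 = 16.3 mm.
1 mm over 1 m² is 1 L, so volume = 16.3 × 153.3 = 2498.79 L ≈ 2500 L.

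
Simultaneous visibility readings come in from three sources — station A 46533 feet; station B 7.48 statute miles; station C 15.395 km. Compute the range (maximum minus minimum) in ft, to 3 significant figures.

station B: 7.48 SM = 39494.40 ft.
station C: 15.395 km = 50508.53 ft.
Spread: 50508.53 − 39494.40 = 11000 ft.

11000 ft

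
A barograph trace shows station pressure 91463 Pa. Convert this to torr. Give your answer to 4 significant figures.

686.0 mmHg

1 Pa = 0.00750062 mmHg, so 91463 × 0.00750062 = 686.0 mmHg.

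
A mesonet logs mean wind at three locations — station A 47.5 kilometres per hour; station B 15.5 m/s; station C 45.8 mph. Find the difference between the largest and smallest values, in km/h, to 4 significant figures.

26.21 km/h

station B: 15.5 m/s = 55.8000 km/h.
station C: 45.8 mph = 73.7080 km/h.
Spread: 73.7080 − 47.5000 = 26.21 km/h.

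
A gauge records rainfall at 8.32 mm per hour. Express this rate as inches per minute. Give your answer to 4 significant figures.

0.005459 in/minute

8.32 mm/hour × 0.0393701 in/mm × 0.0166667 hour/minute = 0.005459 in/minute.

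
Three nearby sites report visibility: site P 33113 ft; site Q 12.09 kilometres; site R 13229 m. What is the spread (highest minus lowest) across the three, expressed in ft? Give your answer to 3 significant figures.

site Q: 12.09 km = 39665.35 ft.
site R: 13229 m = 43402.23 ft.
Spread: 43402.23 − 33113.00 = 10300 ft.

10300 ft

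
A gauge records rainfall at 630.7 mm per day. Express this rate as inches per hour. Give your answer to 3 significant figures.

630.7 mm/day × 0.0393701 in/mm × 0.0416667 day/hour = 1.03 in/hour.

1.03 in/hour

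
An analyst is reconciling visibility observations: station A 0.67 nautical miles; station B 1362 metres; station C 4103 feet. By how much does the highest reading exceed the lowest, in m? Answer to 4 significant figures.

121.2 m

station A: 0.67 nmi = 1240.840 m.
station C: 4103 ft = 1250.594 m.
Spread: 1362.000 − 1240.840 = 121.2 m.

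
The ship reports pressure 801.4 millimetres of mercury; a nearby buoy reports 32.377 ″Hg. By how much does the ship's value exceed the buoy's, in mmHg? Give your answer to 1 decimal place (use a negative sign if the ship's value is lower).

the buoy: 32.377 inHg = 822.376 mmHg.
Difference: 801.400 − 822.376 = -21.0 mmHg.

-21.0 mmHg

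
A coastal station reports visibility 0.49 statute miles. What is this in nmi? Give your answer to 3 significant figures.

0.426 nmi

1 SM = 0.868976 nmi, so 0.49 × 0.868976 = 0.426 nmi.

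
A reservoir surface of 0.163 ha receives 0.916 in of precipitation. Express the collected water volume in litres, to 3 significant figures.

Depth: 0.916 in × 25.4 = 23.2664 mm.
Area: 0.163 ha = 1630 m².
1 mm over 1 m² is 1 L, so volume = 23.2664 × 1630 = 37924.232 L ≈ 37900 L.

37900 litres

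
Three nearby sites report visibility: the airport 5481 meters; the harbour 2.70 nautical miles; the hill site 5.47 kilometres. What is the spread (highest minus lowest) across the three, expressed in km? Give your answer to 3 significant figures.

0.481 km

the airport: 5481 m = 5.48100 km.
the harbour: 2.70 nmi = 5.00040 km.
Spread: 5.48100 − 5.00040 = 0.481 km.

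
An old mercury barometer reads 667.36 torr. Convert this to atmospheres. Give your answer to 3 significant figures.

0.878 atm

1 mmHg = 0.00131579 atm, so 667.36 × 0.00131579 = 0.878 atm.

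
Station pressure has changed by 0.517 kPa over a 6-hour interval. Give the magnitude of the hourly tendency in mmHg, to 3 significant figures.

0.517 kPa / 6 h × 7.50062 mmHg/kPa = 0.646 mmHg/h.

0.646 mmHg per hour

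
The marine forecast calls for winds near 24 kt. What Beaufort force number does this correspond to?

Beaufort force 6

24 kt lies in the Beaufort 6 band (strong breeze, 22–27 kt).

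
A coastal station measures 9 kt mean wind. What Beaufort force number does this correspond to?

Beaufort force 3

9 kt lies in the Beaufort 3 band (gentle breeze, 7–10 kt).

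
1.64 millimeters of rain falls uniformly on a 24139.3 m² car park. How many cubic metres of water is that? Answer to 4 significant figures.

1 mm over 1 m² is 1 L, so volume = 1.64 × 24139.3 = 39588.452 L = 39.59 m³.

39.59 cubic metres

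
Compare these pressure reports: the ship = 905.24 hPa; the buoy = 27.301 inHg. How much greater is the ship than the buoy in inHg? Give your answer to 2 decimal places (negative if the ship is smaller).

the ship: 905.24 hPa = 26.7317 inHg.
Difference: 26.7317 − 27.3010 = -0.57 inHg.

-0.57 inHg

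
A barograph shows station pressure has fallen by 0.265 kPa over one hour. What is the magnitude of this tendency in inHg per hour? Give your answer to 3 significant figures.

0.0783 inHg per hour

0.265 kPa / 1 h × 0.2953 inHg/kPa = 0.0783 inHg/h.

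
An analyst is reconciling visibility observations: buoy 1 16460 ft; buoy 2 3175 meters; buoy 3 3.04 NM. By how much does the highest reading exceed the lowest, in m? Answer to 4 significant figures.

2455 m

buoy 1: 16460 ft = 5017.01 m.
buoy 3: 3.04 nmi = 5630.08 m.
Spread: 5630.08 − 3175.00 = 2455 m.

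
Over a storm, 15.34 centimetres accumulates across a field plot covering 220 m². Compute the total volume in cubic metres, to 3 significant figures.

33.7 cubic metres

Depth: 15.34 cm × 10 = 153.4 mm.
1 mm over 1 m² is 1 L, so volume = 153.4 × 220 = 33748 L = 33.7 m³.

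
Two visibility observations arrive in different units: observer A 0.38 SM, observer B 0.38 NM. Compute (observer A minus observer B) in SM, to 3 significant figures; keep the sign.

observer B: 0.38 nmi = 0.437296 SM.
Difference: 0.380000 − 0.437296 = -0.0573 SM.

-0.0573 SM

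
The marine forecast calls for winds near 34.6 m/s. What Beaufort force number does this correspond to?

Beaufort force 12

34.6 m/s lies in the Beaufort 12 band (hurricane force, ≥32.7 m/s).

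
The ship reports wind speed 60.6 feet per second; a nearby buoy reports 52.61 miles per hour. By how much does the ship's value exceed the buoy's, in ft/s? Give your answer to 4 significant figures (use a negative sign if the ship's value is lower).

-16.56 ft/s

the buoy: 52.61 mph = 77.1613 ft/s.
Difference: 60.6000 − 77.1613 = -16.56 ft/s.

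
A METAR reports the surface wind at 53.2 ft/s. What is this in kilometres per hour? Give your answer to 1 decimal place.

1 ft/s = 1.09728 km/h, so 53.2 × 1.09728 = 58.4 km/h.

58.4 km/h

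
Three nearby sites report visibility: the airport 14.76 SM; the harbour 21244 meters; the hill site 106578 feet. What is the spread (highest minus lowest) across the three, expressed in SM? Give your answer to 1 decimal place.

7.0 SM

the harbour: 21244 m = 13.200 SM.
the hill site: 106578 ft = 20.185 SM.
Spread: 20.185 − 13.200 = 7.0 SM.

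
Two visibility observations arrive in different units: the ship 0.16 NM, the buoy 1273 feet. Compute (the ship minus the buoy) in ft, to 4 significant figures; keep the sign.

the ship: 0.16 nmi = 972.178 ft.
Difference: 972.178 − 1273.000 = -300.8 ft.

-300.8 ft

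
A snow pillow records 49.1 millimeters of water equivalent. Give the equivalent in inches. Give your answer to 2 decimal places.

1.93 in

1 mm = 0.0393701 in, so 49.1 × 0.0393701 = 1.93 in.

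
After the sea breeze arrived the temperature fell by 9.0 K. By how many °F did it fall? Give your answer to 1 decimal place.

Converting a difference, only the 9/5 scale factor applies: Δ°F = 9.0 × 1.8 = 16.2 °F.

16.2 °F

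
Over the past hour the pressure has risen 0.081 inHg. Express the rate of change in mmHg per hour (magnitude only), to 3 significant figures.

2.06 mmHg per hour

0.081 inHg / 1 h × 25.4 mmHg/inHg = 2.06 mmHg/h.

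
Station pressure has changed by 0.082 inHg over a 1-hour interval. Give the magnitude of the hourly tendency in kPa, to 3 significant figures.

0.278 kPa per hour

0.082 inHg / 1 h × 3.38639 kPa/inHg = 0.278 kPa/h.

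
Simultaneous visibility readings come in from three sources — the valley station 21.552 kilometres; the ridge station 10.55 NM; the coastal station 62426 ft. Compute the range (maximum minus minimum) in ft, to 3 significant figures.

8280 ft

the valley station: 21.552 km = 70708.66 ft.
the ridge station: 10.55 nmi = 64103.02 ft.
Spread: 70708.66 − 62426.00 = 8280 ft.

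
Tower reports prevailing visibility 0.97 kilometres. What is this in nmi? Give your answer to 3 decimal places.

1 km = 0.539957 nmi, so 0.97 × 0.539957 = 0.524 nmi.

0.524 nmi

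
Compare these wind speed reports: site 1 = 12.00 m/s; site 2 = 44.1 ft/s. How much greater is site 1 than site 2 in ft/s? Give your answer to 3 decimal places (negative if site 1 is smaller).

site 1: 12.00 m/s = 39.37008 ft/s.
Difference: 39.37008 − 44.10000 = -4.730 ft/s.

-4.730 ft/s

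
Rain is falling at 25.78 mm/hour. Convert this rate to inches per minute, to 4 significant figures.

0.01692 in/minute

25.78 mm/hour × 0.0393701 in/mm × 0.0166667 hour/minute = 0.01692 in/minute.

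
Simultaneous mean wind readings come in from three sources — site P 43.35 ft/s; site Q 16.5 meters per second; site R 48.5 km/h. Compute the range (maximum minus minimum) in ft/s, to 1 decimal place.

site Q: 16.5 m/s = 54.134 ft/s.
site R: 48.5 km/h = 44.200 ft/s.
Spread: 54.134 − 43.350 = 10.8 ft/s.

10.8 ft/s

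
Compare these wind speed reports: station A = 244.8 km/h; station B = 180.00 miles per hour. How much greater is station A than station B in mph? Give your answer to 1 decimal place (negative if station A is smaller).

-27.9 mph

station A: 244.8 km/h = 152.112 mph.
Difference: 152.112 − 180.000 = -27.9 mph.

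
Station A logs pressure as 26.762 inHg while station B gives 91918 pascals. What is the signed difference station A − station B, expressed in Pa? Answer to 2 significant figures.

-1300 Pa

station A: 26.762 inHg = 90626.54 Pa.
Difference: 90626.54 − 91918.00 = -1300 Pa.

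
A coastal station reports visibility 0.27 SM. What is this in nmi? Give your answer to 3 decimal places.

1 SM = 0.868976 nmi, so 0.27 × 0.868976 = 0.235 nmi.

0.235 nmi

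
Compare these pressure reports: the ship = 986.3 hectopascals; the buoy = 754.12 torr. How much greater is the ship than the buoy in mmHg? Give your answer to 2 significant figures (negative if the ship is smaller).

-14 mmHg

the ship: 986.3 hPa = 739.79 mmHg.
Difference: 739.79 − 754.12 = -14 mmHg.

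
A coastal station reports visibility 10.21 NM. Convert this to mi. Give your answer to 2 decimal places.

1 nmi = 1.15078 SM, so 10.21 × 1.15078 = 11.75 SM.

11.75 SM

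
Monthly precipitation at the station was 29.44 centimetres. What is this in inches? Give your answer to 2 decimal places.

1 cm = 0.393701 in, so 29.44 × 0.393701 = 11.59 in.

11.59 in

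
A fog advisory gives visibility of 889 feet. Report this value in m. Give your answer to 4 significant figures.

1 ft = 0.3048 m, so 889 × 0.3048 = 271.0 m.

271.0 m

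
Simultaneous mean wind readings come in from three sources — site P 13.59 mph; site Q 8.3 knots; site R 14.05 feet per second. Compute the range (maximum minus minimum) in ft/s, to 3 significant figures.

site P: 13.59 mph = 19.9320 ft/s.
site Q: 8.3 kt = 14.0088 ft/s.
Spread: 19.9320 − 14.0088 = 5.92 ft/s.

5.92 ft/s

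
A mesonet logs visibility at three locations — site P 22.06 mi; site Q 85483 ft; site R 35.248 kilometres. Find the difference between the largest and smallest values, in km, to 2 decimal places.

site P: 22.06 SM = 35.5021 km.
site Q: 85483 ft = 26.0552 km.
Spread: 35.5021 − 26.0552 = 9.45 km.

9.45 km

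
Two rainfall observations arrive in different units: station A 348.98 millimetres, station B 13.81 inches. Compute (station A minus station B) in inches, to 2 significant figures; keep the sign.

-0.071 in

station A: 348.98 mm = 13.73937 in.
Difference: 13.73937 − 13.81000 = -0.071 in.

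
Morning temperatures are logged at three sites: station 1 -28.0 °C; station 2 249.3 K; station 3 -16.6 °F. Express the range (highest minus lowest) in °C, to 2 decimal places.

4.15 °C

station 2: 249.3 K = -23.850 °C.
station 3: -16.6 °F = -27.000 °C.
Spread: (-23.850) − (-28.000) = 4.150 °C.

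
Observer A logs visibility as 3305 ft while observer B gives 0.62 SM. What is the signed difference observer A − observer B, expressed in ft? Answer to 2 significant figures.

observer B: 0.62 SM = 3273.60 ft.
Difference: 3305.00 − 3273.60 = 31 ft.

31 ft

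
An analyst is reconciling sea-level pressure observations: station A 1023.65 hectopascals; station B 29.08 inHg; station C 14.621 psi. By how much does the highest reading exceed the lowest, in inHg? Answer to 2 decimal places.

station A: 1023.65 hPa = 30.2284 inHg.
station C: 14.621 psi = 29.7687 inHg.
Spread: 30.2284 − 29.0800 = 1.15 inHg.

1.15 inHg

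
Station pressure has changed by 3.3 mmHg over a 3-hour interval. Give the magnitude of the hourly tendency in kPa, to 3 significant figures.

3.3 mmHg / 3 h × 0.133322 kPa/mmHg = 0.147 kPa/h.

0.147 kPa per hour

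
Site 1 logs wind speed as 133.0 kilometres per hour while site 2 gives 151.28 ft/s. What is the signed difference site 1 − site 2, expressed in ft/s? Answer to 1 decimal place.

-30.1 ft/s

site 1: 133.0 km/h = 121.209 ft/s.
Difference: 121.209 − 151.280 = -30.1 ft/s.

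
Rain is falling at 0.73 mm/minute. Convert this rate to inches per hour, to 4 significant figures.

1.724 in/hour

0.73 mm/minute × 0.0393701 in/mm × 60 minute/hour = 1.724 in/hour.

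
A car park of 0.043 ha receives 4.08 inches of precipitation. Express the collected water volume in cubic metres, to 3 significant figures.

44.6 cubic metres

Depth: 4.08 in × 25.4 = 103.632 mm.
Area: 0.043 ha = 430 m².
1 mm over 1 m² is 1 L, so volume = 103.632 × 430 = 44561.76 L = 44.6 m³.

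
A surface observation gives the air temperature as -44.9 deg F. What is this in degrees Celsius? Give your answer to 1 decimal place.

-42.7 °C

°C = (°F − 32) × 5/9 = (-44.9 − 32) / 1.8 = -42.7 °C.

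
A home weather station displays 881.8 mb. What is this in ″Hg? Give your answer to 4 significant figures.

1 mb = 0.02953 inHg, so 881.8 × 0.02953 = 26.04 inHg.

26.04 inHg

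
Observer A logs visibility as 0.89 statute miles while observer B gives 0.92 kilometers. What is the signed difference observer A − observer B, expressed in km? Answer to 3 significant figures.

0.512 km

observer A: 0.89 SM = 1.43232 km.
Difference: 1.43232 − 0.92000 = 0.512 km.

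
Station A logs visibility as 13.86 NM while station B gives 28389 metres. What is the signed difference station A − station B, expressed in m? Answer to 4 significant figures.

station A: 13.86 nmi = 25668.72 m.
Difference: 25668.72 − 28389.00 = -2720 m.

-2720 m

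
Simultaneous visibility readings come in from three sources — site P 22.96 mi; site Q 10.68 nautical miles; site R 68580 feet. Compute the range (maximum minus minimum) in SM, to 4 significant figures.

site Q: 10.68 nmi = 12.2903 SM.
site R: 68580 ft = 12.9886 SM.
Spread: 22.9600 − 12.2903 = 10.67 SM.

10.67 SM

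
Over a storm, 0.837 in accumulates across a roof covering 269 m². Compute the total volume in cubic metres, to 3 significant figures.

5.72 cubic metres

Depth: 0.837 in × 25.4 = 21.2598 mm.
1 mm over 1 m² is 1 L, so volume = 21.2598 × 269 = 5718.8862 L = 5.72 m³.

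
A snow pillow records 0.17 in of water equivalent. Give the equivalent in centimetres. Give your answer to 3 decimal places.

1 in = 2.54 cm, so 0.17 × 2.54 = 0.432 cm.

0.432 cm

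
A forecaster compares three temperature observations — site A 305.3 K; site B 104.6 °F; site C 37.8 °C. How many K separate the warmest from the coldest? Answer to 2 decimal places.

8.18 K

site A: 305.3 K = 32.150 °C.
site B: 104.6 °F = 40.333 °C.
Spread: 40.333 − 32.150 = 8.183 °C.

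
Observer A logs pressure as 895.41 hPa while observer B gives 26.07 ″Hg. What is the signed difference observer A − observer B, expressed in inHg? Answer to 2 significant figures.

observer A: 895.41 hPa = 26.4414 inHg.
Difference: 26.4414 − 26.0700 = 0.37 inHg.

0.37 inHg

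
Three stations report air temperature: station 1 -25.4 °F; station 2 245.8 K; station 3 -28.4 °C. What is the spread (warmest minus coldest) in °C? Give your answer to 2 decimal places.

4.54 °C

station 1: -25.4 °F = -31.889 °C.
station 2: 245.8 K = -27.350 °C.
Spread: (-27.350) − (-31.889) = 4.539 °C.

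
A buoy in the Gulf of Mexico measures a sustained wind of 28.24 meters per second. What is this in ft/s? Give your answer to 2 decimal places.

92.65 ft/s

1 m/s = 3.28084 ft/s, so 28.24 × 3.28084 = 92.65 ft/s.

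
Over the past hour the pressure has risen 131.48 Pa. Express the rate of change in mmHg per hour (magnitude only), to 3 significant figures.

131.48 Pa / 1 h × 0.00750062 mmHg/Pa = 0.986 mmHg/h.

0.986 mmHg per hour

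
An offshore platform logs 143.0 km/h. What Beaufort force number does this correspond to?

Beaufort force 12

143.0 km/h = 39.7 m/s, which is Beaufort 12 (hurricane force, ≥32.7 m/s).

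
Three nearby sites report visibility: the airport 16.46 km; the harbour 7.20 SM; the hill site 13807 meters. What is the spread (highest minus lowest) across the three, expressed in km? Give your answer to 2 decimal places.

the harbour: 7.20 SM = 11.5873 km.
the hill site: 13807 m = 13.8070 km.
Spread: 16.4600 − 11.5873 = 4.87 km.

4.87 km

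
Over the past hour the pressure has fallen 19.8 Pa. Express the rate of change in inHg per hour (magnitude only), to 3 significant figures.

0.00585 inHg per hour

19.8 Pa / 1 h × 0.0002953 inHg/Pa = 0.00585 inHg/h.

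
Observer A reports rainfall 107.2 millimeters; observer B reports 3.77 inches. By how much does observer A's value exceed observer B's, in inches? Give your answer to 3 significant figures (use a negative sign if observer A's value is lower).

0.450 in

observer A: 107.2 mm = 4.22047 in.
Difference: 4.22047 − 3.77000 = 0.450 in.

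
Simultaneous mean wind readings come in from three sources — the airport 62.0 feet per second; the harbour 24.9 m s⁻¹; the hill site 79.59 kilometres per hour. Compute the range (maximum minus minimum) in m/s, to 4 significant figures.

the airport: 62.0 ft/s = 18.89760 m/s.
the hill site: 79.59 km/h = 22.10833 m/s.
Spread: 24.90000 − 18.89760 = 6.002 m/s.

6.002 m/s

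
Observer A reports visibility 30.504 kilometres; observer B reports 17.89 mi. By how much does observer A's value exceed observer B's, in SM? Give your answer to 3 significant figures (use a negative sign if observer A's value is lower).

1.06 SM

observer A: 30.504 km = 18.9543 SM.
Difference: 18.9543 − 17.8900 = 1.06 SM.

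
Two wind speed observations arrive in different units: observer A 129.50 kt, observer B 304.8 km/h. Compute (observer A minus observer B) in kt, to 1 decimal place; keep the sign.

observer B: 304.8 km/h = 164.579 kt.
Difference: 129.500 − 164.579 = -35.1 kt.

-35.1 kt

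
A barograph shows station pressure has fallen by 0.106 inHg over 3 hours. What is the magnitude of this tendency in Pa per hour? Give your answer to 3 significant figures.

120 Pa per hour

0.106 inHg / 3 h × 3386.39 Pa/inHg = 120 Pa/h.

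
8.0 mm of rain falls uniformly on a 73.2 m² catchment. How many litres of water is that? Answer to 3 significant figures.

586 litres

1 mm over 1 m² is 1 L, so volume = 8 × 73.2 = 585.6 L ≈ 586 L.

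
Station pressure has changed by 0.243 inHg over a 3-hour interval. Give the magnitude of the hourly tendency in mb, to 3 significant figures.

0.243 inHg / 3 h × 33.8639 mb/inHg = 2.74 mb/h.

2.74 mb per hour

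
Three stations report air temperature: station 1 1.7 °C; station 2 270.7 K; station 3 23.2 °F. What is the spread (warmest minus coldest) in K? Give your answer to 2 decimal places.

6.59 K

station 2: 270.7 K = -2.450 °C.
station 3: 23.2 °F = -4.889 °C.
Spread: 1.700 − (-4.889) = 6.589 °C.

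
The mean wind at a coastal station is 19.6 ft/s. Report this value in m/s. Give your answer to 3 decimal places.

1 ft/s = 0.3048 m/s, so 19.6 × 0.3048 = 5.974 m/s.

5.974 m/s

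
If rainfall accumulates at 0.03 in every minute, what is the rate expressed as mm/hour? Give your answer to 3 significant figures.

0.03 in/minute × 25.4 mm/in × 60 minute/hour = 45.7 mm/hour.

45.7 mm/hour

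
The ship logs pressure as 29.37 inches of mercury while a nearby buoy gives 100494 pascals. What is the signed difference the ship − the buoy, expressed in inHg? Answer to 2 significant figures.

the buoy: 100494 Pa = 29.6759 inHg.
Difference: 29.3700 − 29.6759 = -0.31 inHg.

-0.31 inHg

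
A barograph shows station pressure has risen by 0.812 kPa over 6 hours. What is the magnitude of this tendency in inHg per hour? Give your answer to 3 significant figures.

0.812 kPa / 6 h × 0.2953 inHg/kPa = 0.0400 inHg/h.

0.0400 inHg per hour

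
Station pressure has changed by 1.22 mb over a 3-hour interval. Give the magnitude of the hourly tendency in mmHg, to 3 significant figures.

0.305 mmHg per hour

1.22 mb / 3 h × 0.750062 mmHg/mb = 0.305 mmHg/h.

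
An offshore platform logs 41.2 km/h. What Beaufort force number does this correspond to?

Beaufort force 6

41.2 km/h = 11.4 m/s, which is Beaufort 6 (strong breeze, 10.8–13.8 m/s).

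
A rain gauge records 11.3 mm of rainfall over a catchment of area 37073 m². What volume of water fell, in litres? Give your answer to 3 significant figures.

1 mm over 1 m² is 1 L, so volume = 11.3 × 37073 = 418924.9 L ≈ 419000 L.

419000 litres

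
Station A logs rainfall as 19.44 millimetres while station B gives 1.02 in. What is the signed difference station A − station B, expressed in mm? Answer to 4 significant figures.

station B: 1.02 in = 25.90800 mm.
Difference: 19.44000 − 25.90800 = -6.468 mm.

-6.468 mm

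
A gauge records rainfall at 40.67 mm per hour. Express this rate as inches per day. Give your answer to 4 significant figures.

40.67 mm/hour × 0.0393701 in/mm × 24 hour/day = 38.43 in/day.

38.43 in/day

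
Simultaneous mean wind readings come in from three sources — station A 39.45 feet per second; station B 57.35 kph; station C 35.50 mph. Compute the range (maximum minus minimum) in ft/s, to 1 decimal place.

station B: 57.35 km/h = 52.266 ft/s.
station C: 35.50 mph = 52.067 ft/s.
Spread: 52.266 − 39.450 = 12.8 ft/s.

12.8 ft/s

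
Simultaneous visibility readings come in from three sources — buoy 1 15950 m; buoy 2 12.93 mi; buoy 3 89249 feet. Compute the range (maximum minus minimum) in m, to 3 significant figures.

buoy 2: 12.93 SM = 20808.82 m.
buoy 3: 89249 ft = 27203.10 m.
Spread: 27203.10 − 15950.00 = 11300 m.

11300 m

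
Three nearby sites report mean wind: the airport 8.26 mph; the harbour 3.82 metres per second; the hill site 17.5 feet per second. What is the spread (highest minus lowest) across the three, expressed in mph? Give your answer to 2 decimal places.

the harbour: 3.82 m/s = 8.5451 mph.
the hill site: 17.5 ft/s = 11.9318 mph.
Spread: 11.9318 − 8.2600 = 3.67 mph.

3.67 mph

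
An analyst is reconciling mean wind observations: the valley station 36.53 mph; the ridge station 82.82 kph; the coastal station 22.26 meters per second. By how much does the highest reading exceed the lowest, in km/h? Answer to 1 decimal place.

the valley station: 36.53 mph = 58.789 km/h.
the coastal station: 22.26 m/s = 80.136 km/h.
Spread: 82.820 − 58.789 = 24.0 km/h.

24.0 km/h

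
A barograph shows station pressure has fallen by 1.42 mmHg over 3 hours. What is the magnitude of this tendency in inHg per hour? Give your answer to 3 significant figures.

0.0186 inHg per hour

1.42 mmHg / 3 h × 0.0393701 inHg/mmHg = 0.0186 inHg/h.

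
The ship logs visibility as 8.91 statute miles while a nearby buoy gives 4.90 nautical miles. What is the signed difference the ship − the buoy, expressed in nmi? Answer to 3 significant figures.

2.84 nmi

the ship: 8.91 SM = 7.7426 nmi.
Difference: 7.7426 − 4.9000 = 2.84 nmi.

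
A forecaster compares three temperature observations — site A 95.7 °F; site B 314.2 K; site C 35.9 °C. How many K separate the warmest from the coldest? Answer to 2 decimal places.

site A: 95.7 °F = 35.389 °C.
site B: 314.2 K = 41.050 °C.
Spread: 41.050 − 35.389 = 5.661 °C.

5.66 K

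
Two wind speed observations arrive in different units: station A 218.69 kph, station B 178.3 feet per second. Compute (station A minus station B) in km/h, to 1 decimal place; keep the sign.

station B: 178.3 ft/s = 195.645 km/h.
Difference: 218.690 − 195.645 = 23.0 km/h.

23.0 km/h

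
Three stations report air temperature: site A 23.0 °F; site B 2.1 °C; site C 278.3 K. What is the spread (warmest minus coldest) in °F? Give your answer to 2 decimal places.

site A: 23.0 °F = -5.000 °C.
site C: 278.3 K = 5.150 °C.
Spread: 5.150 − (-5.000) = 10.150 °C = 18.27 °F.

18.27 °F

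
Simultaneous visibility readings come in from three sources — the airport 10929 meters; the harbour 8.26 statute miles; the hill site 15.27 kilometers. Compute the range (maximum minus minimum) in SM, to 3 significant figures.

the airport: 10929 m = 6.7910 SM.
the hill site: 15.27 km = 9.4883 SM.
Spread: 9.4883 − 6.7910 = 2.70 SM.

2.70 SM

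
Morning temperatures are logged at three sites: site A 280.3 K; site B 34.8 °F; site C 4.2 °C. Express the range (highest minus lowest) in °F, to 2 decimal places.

10.07 °F

site A: 280.3 K = 7.150 °C.
site B: 34.8 °F = 1.556 °C.
Spread: 7.150 − 1.556 = 5.594 °C = 10.07 °F.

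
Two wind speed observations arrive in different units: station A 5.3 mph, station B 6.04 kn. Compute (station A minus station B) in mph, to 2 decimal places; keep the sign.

station B: 6.04 kt = 6.9507 mph.
Difference: 5.3000 − 6.9507 = -1.65 mph.

-1.65 mph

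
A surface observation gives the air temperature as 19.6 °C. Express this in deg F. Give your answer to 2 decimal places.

°F = °C × 9/5 + 32 = 19.6 × 1.8 + 32 = 67.28 °F.

67.28 °F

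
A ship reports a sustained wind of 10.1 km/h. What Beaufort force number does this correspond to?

10.1 km/h = 2.8 m/s, which is Beaufort 2 (light breeze, 1.6–3.3 m/s).

Beaufort force 2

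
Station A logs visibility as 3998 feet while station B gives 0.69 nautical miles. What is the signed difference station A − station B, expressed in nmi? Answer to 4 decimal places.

-0.0320 nmi

station A: 3998 ft = 0.657986 nmi.
Difference: 0.657986 − 0.690000 = -0.0320 nmi.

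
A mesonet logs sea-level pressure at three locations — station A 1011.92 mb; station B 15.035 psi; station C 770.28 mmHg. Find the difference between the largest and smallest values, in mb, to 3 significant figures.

station B: 15.035 psi = 1036.627 mb.
station C: 770.28 mmHg = 1026.956 mb.
Spread: 1036.627 − 1011.920 = 24.7 mb.

24.7 mb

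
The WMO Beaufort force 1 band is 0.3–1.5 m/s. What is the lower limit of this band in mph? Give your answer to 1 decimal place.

0.7 mph

0.3–1.5 m/s × 2.237 = 0.7–3.4 mph.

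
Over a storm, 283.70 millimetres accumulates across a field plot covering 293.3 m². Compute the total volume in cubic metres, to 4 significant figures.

1 mm over 1 m² is 1 L, so volume = 283.7 × 293.3 = 83209.21 L = 83.21 m³.

83.21 cubic metres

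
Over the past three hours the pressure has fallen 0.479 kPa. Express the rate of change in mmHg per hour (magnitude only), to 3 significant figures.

0.479 kPa / 3 h × 7.50062 mmHg/kPa = 1.20 mmHg/h.

1.20 mmHg per hour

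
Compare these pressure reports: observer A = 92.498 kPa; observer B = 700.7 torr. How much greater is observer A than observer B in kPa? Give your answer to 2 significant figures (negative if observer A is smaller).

observer B: 700.7 mmHg = 93.4190 kPa.
Difference: 92.4980 − 93.4190 = -0.92 kPa.

-0.92 kPa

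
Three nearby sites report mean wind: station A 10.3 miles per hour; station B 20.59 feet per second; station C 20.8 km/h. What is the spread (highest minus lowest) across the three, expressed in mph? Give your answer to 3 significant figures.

station B: 20.59 ft/s = 14.0386 mph.
station C: 20.8 km/h = 12.9245 mph.
Spread: 14.0386 − 10.3000 = 3.74 mph.

3.74 mph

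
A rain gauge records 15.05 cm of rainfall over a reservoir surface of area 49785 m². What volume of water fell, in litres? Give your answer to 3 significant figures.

Depth: 15.05 cm × 10 = 150.5 mm.
1 mm over 1 m² is 1 L, so volume = 150.5 × 49785 = 7492642.5 L ≈ 7490000 L.

7490000 litres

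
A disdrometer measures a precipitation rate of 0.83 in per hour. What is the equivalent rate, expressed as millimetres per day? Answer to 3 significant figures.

506 mm/day

0.83 in/hour × 25.4 mm/in × 24 hour/day = 506 mm/day.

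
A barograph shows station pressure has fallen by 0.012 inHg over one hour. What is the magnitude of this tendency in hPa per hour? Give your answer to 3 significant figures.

0.406 hPa per hour

0.012 inHg / 1 h × 33.8639 hPa/inHg = 0.406 hPa/h.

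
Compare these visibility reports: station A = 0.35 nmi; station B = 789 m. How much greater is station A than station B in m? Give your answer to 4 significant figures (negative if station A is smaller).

station A: 0.35 nmi = 648.200 m.
Difference: 648.200 − 789.000 = -140.8 m.

-140.8 m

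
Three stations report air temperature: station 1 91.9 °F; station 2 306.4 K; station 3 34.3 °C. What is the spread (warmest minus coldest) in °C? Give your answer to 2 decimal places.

1.05 °C

station 1: 91.9 °F = 33.278 °C.
station 2: 306.4 K = 33.250 °C.
Spread: 34.300 − 33.250 = 1.050 °C.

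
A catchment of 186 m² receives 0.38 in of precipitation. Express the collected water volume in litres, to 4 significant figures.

Depth: 0.38 in × 25.4 = 9.652 mm.
1 mm over 1 m² is 1 L, so volume = 9.652 × 186 = 1795.272 L ≈ 1795 L.

1795 litres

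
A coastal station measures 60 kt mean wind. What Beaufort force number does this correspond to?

Beaufort force 11

60 kt lies in the Beaufort 11 band (violent storm, 56–63 kt).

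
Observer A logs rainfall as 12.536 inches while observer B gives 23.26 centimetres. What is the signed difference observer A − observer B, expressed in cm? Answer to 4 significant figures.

observer A: 12.536 in = 31.84144 cm.
Difference: 31.84144 − 23.26000 = 8.581 cm.

8.581 cm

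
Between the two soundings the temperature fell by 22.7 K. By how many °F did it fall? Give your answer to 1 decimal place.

40.9 °F

Converting a difference, only the 9/5 scale factor applies: Δ°F = 22.7 × 1.8 = 40.9 °F.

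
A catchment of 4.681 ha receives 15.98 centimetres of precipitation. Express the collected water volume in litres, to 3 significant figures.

Depth: 15.98 cm × 10 = 159.8 mm.
Area: 4.681 ha = 46810 m².
1 mm over 1 m² is 1 L, so volume = 159.8 × 46810 = 7480238 L ≈ 7480000 L.

7480000 litres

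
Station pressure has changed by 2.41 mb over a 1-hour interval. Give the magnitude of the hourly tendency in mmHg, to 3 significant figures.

1.81 mmHg per hour

2.41 mb / 1 h × 0.750062 mmHg/mb = 1.81 mmHg/h.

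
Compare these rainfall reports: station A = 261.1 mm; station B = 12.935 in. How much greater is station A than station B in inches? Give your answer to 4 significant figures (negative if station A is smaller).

-2.655 in

station A: 261.1 mm = 10.27953 in.
Difference: 10.27953 − 12.93500 = -2.655 in.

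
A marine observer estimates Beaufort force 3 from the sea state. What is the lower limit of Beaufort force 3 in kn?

7 kt

Beaufort 3 (gentle breeze) spans 7–10 knots.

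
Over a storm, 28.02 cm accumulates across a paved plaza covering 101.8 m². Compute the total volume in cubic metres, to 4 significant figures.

28.52 cubic metres

Depth: 28.02 cm × 10 = 280.2 mm.
1 mm over 1 m² is 1 L, so volume = 280.2 × 101.8 = 28524.36 L = 28.52 m³.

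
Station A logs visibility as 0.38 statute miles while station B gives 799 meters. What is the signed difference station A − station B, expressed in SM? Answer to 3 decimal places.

-0.116 SM

station B: 799 m = 0.49648 SM.
Difference: 0.38000 − 0.49648 = -0.116 SM.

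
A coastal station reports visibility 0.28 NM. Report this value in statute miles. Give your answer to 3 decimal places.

0.322 SM

1 nmi = 1.15078 SM, so 0.28 × 1.15078 = 0.322 SM.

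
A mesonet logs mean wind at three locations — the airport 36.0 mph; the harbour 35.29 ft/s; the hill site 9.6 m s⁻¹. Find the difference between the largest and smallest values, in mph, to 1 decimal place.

14.5 mph

the harbour: 35.29 ft/s = 24.061 mph.
the hill site: 9.6 m/s = 21.475 mph.
Spread: 36.000 − 21.475 = 14.5 mph.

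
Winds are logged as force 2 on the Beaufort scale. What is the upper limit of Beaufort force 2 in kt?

Beaufort 2 (light breeze) spans 4–6 knots.

6 kt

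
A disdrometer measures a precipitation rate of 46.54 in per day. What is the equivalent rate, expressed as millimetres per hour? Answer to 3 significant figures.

46.54 in/day × 25.4 mm/in × 0.0416667 day/hour = 49.3 mm/hour.

49.3 mm/hour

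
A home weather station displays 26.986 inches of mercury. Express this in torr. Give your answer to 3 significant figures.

685 mmHg

1 inHg = 25.4 mmHg, so 26.986 × 25.4 = 685 mmHg.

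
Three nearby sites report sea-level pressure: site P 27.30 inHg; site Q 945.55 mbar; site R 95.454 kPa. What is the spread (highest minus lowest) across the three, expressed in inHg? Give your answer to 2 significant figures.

0.89 inHg

site Q: 945.55 mb = 27.9221 inHg.
site R: 95.454 kPa = 28.1875 inHg.
Spread: 28.1875 − 27.3000 = 0.89 inHg.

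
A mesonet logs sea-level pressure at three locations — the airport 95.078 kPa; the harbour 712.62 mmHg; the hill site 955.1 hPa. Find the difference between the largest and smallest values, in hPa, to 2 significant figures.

the airport: 95.078 kPa = 950.780 hPa.
the harbour: 712.62 mmHg = 950.082 hPa.
Spread: 955.100 − 950.082 = 5.0 hPa.

5.0 hPa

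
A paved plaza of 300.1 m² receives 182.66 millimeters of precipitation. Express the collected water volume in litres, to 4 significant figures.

1 mm over 1 m² is 1 L, so volume = 182.66 × 300.1 = 54816.266 L ≈ 54820 L.

54820 litres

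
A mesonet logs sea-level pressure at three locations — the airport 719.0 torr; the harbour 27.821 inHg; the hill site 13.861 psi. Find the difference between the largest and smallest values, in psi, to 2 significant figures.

the airport: 719.0 mmHg = 13.9031 psi.
the harbour: 27.821 inHg = 13.6644 psi.
Spread: 13.9031 − 13.6644 = 0.24 psi.

0.24 psi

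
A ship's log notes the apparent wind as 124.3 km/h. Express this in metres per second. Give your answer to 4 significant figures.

1 km/h = 0.277778 m/s, so 124.3 × 0.277778 = 34.53 m/s.

34.53 m/s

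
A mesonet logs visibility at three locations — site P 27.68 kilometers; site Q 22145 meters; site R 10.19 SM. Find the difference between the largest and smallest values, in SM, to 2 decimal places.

7.01 SM

site P: 27.68 km = 17.1996 SM.
site Q: 22145 m = 13.7603 SM.
Spread: 17.1996 − 10.1900 = 7.01 SM.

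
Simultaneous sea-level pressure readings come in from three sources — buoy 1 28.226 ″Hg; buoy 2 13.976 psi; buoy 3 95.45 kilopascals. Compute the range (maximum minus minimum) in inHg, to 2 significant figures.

buoy 2: 13.976 psi = 28.4554 inHg.
buoy 3: 95.45 kPa = 28.1864 inHg.
Spread: 28.4554 − 28.1864 = 0.27 inHg.

0.27 inHg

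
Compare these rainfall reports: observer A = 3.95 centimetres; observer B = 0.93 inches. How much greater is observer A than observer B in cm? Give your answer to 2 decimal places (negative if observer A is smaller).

1.59 cm

observer B: 0.93 in = 2.3622 cm.
Difference: 3.9500 − 2.3622 = 1.59 cm.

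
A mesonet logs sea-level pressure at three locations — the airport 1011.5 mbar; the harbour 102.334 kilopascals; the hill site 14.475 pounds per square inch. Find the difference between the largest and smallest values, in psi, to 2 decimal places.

0.37 psi

the airport: 1011.5 mb = 14.6706 psi.
the harbour: 102.334 kPa = 14.8423 psi.
Spread: 14.8423 − 14.4750 = 0.37 psi.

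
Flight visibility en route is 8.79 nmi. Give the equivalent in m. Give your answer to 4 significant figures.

16280 m

1 nmi = 1852 m, so 8.79 × 1852 = 16280 m.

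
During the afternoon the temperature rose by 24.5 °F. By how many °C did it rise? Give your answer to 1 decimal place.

13.6 °C

For a temperature change the 32° offset cancels: Δ°C = 24.5 × 0.5556 = 13.6 °C.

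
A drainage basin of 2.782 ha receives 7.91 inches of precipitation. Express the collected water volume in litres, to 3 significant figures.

Depth: 7.91 in × 25.4 = 200.914 mm.
Area: 2.782 ha = 27820 m².
1 mm over 1 m² is 1 L, so volume = 200.914 × 27820 = 5589427.5 L ≈ 5590000 L.

5590000 litres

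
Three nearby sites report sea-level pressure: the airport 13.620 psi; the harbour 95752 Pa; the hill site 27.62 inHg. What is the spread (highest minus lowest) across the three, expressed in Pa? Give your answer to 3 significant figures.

2220 Pa

the airport: 13.620 psi = 93906.59 Pa.
the hill site: 27.62 inHg = 93532.06 Pa.
Spread: 95752.00 − 93532.06 = 2220 Pa.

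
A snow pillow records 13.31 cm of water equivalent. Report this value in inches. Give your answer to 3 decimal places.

1 cm = 0.393701 in, so 13.31 × 0.393701 = 5.240 in.

5.240 in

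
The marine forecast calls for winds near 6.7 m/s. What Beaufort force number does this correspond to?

6.7 m/s lies in the Beaufort 4 band (moderate breeze, 5.5–7.9 m/s).

Beaufort force 4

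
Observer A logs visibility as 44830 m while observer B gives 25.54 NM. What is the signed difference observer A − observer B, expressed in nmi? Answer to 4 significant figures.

observer A: 44830 m = 24.20626 nmi.
Difference: 24.20626 − 25.54000 = -1.334 nmi.

-1.334 nmi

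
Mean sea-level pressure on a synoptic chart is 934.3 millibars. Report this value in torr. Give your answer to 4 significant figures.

700.8 mmHg

1 mb = 0.750062 mmHg, so 934.3 × 0.750062 = 700.8 mmHg.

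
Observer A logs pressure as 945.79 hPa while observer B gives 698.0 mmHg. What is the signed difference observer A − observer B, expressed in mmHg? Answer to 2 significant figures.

observer A: 945.79 hPa = 709.40 mmHg.
Difference: 709.40 − 698.00 = 11 mmHg.

11 mmHg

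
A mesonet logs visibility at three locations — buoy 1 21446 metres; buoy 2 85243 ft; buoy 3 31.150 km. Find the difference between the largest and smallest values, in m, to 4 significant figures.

9704 m

buoy 2: 85243 ft = 25982.07 m.
buoy 3: 31.150 km = 31150.00 m.
Spread: 31150.00 − 21446.00 = 9704 m.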